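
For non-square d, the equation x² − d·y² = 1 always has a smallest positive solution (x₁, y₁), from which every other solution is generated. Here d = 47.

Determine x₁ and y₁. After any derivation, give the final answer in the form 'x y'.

48 7

√47 = [6; 1,5,1,12, …], period ℓ=4 (even) → k=3
k=0  a_k=6  p_k/q_k = 6/1
…
k=2  a_k=5  p_k/q_k = 41/6
k=3  a_k=1  p_k/q_k = 48/7
→ (48, 7).  Check: 48²=2304, 47·7²=2303, difference 1.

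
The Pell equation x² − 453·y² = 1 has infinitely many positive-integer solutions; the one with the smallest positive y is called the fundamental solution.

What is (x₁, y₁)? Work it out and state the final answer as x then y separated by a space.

[21; 3,1,1,10,14,10,1,1,3,42] for √453; ℓ=10 ⇒ convergent index 9
step 0: (21, 1)  from 21·(1,0) + (0,1)
step 1: (64, 3)  from 3·(21,1) + (1,0)
…
step 6: (223565, 10504)  from 10·(22199,1043) + (1575,74)
…
step 8: (469329, 22051)  from 1·(245764,11547) + (223565,10504)
step 9: (1653751, 77700)  from 3·(469329,22051) + (245764,11547)
→ (1653751, 77700).  Check: 1653751²=2734892370001, 453·77700²=2734892370000, difference 1.

1653751 77700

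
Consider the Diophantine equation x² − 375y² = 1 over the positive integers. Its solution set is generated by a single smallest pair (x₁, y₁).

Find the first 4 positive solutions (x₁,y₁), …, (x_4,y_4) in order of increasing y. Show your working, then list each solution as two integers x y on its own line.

[19; 2,1,2,1,5,1,2,1,2,38] for √375; ℓ=10 ⇒ convergent index 9
k=0  a_k=19  p_k/q_k = 19/1
…
k=2  a_k=1  p_k/q_k = 58/3
k=3  a_k=2  p_k/q_k = 155/8
k=4  a_k=1  p_k/q_k = 213/11
…
k=8  a_k=1  p_k/q_k = 5519/285
k=9  a_k=2  p_k/q_k = 15124/781
(x₁, y₁) = (15124, 781);  15124² − 375·781² = 1 ✓
n=2: (15124,781)∘(15124,781) = (15124·15124+375·781·781, 15124·781+781·15124) = (457470751,23623688)
n=3: (457470751,23623688)∘(15124,781) = (15124·457470751+375·781·23623688, 15124·23623688+781·457470751) = (13837575261124,714569313843)
n=4: (13837575261124,714569313843)∘(15124,781) = (15124·13837575261124+375·781·714569313843, 15124·714569313843+781·13837575261124) = (418558976041008001,21614292581499376)

15124 781
457470751 23623688
13837575261124 714569313843
418558976041008001 21614292581499376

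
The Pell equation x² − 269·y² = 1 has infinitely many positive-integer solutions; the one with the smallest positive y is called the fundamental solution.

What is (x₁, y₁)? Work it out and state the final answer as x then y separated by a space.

[16; 2,2,32] for √269; ℓ=3 ⇒ convergent index 5
i=0: a=16 ⇒ p=16, q=1
…
i=2: a=2 ⇒ p=82, q=5
…
i=4: a=2 ⇒ p=5396, q=329
i=5: a=2 ⇒ p=13449, q=820
→ (13449, 820).  Check: 13449²=180875601, 269·820²=180875600, difference 1.

13449 820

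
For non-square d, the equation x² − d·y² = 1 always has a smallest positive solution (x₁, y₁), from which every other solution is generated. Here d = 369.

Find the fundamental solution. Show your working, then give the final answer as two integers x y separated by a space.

d=369: √d = [19; 4,1,3,2,7,4,7,2,3,1,4,38] (ℓ=12, even), read p_11/q_11
k=0  a_k=19  p_k/q_k = 19/1
k=1  a_k=4  p_k/q_k = 77/4
k=2  a_k=1  p_k/q_k = 96/5
…
k=7  a_k=7  p_k/q_k = 184045/9581
k=8  a_k=2  p_k/q_k = 393504/20485
k=9  a_k=3  p_k/q_k = 1364557/71036
k=10  a_k=1  p_k/q_k = 1758061/91521
k=11  a_k=4  p_k/q_k = 8396801/437120
→ (8396801, 437120).  Check: 8396801²=70506267033601, 369·437120²=70506267033600, difference 1.

8396801 437120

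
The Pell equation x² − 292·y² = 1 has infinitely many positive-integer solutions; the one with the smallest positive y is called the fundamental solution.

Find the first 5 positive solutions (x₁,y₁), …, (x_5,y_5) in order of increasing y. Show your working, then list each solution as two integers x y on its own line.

2281249 133500
10408194000001 609093483000
47487364308614281249 2778987798000400500
216661004683313632776000001 12679126270400622186966000
988515400545561595548925838281249 57848488250447518938990000667500

d=292: √d = [17; 11,2,1,3,8,3,1,2,11,34] (ℓ=10, even), read p_9/q_9
k=0  a_k=17  p_k/q_k = 17/1
k=1  a_k=11  p_k/q_k = 188/11
k=2  a_k=2  p_k/q_k = 393/23
k=3  a_k=1  p_k/q_k = 581/34
…
k=5  a_k=8  p_k/q_k = 17669/1034
…
k=7  a_k=1  p_k/q_k = 72812/4261
k=8  a_k=2  p_k/q_k = 200767/11749
k=9  a_k=11  p_k/q_k = 2281249/133500
(x₁, y₁) = (2281249, 133500);  2281249² − 292·133500² = 1 ✓
k=2:  x_2 = 2281249·2281249+292·133500·133500 = 10408194000001,  y_2 = 2281249·133500+133500·2281249 = 609093483000
k=3:  x_3 = 2281249·10408194000001+292·133500·609093483000 = 47487364308614281249,  y_3 = 2281249·609093483000+133500·10408194000001 = 2778987798000400500
k=4:  x_4 = 2281249·47487364308614281249+292·133500·2778987798000400500 = 216661004683313632776000001,  y_4 = 2281249·2778987798000400500+133500·47487364308614281249 = 12679126270400622186966000
k=5:  x_5 = 2281249·216661004683313632776000001+292·133500·12679126270400622186966000 = 988515400545561595548925838281249,  y_5 = 2281249·12679126270400622186966000+133500·216661004683313632776000001 = 57848488250447518938990000667500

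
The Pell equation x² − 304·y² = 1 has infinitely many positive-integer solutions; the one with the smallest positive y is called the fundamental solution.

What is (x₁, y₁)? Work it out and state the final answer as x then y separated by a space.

√304 = [17; 2,3,2,1,1,1,1,1,2,3,2,34, …], period ℓ=12 (even) → k=11
i=0: a=17 ⇒ p=17, q=1
…
i=2: a=3 ⇒ p=122, q=7
…
i=6: a=1 ⇒ p=1081, q=62
i=7: a=1 ⇒ p=1761, q=101
i=8: a=1 ⇒ p=2842, q=163
i=9: a=2 ⇒ p=7445, q=427
i=10: a=3 ⇒ p=25177, q=1444
i=11: a=2 ⇒ p=57799, q=3315
→ (57799, 3315).  Check: 57799²=3340724401, 304·3315²=3340724400, difference 1.

57799 3315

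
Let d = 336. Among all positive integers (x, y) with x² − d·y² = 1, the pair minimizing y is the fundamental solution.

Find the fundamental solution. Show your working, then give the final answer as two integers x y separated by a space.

55 3

[18; 3,36] for √336; ℓ=2 ⇒ convergent index 1
step 0: (18, 1)  from 18·(1,0) + (0,1)
step 1: (55, 3)  from 3·(18,1) + (1,0)
→ (55, 3).  Check: 55²=3025, 336·3²=3024, difference 1.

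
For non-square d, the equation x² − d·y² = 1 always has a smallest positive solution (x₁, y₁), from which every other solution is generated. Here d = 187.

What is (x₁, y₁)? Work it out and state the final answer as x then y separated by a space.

√187 = [13; 1,2,13,2,1,26, …], period ℓ=6 (even) → k=5
step 0: (13, 1)  from 13·(1,0) + (0,1)
step 1: (14, 1)  from 1·(13,1) + (1,0)
step 2: (41, 3)  from 2·(14,1) + (13,1)
…
step 4: (1135, 83)  from 2·(547,40) + (41,3)
step 5: (1682, 123)  from 1·(1135,83) + (547,40)
fundamental: x₁=1682, y₁=123  (since 2829124 − 187·15129 = 1)

1682 123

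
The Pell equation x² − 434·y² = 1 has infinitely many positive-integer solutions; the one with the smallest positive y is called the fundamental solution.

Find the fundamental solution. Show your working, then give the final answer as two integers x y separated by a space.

125 6

[20; 1,4,1,40] for √434; ℓ=4 ⇒ convergent index 3
k=0  a_k=20  p_k/q_k = 20/1
k=1  a_k=1  p_k/q_k = 21/1
k=2  a_k=4  p_k/q_k = 104/5
k=3  a_k=1  p_k/q_k = 125/6
fundamental: x₁=125, y₁=6  (since 15625 − 434·36 = 1)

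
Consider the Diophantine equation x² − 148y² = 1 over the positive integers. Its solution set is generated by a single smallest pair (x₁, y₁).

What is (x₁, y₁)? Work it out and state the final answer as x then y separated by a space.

73 6

√148 = [12; 6,24, …], period ℓ=2 (even) → k=1
step 0: (12, 1)  from 12·(1,0) + (0,1)
step 1: (73, 6)  from 6·(12,1) + (1,0)
(x₁, y₁) = (73, 6);  73² − 148·6² = 1 ✓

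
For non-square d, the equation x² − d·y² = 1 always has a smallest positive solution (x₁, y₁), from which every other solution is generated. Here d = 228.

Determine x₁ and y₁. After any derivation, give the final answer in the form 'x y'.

√228 → a₀=15, period (10,30); ℓ=2 even so k=1
step 0: (15, 1)  from 15·(1,0) + (0,1)
step 1: (151, 10)  from 10·(15,1) + (1,0)
(x₁, y₁) = (151, 10);  151² − 228·10² = 1 ✓

151 10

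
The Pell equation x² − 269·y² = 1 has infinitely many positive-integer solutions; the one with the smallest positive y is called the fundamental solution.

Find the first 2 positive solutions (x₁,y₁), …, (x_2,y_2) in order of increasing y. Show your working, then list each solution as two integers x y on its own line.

13449 820
361751201 22056360

√269 → a₀=16, period (2,2,32); ℓ=3 odd so k=5
k=0  a_k=16  p_k/q_k = 16/1
k=1  a_k=2  p_k/q_k = 33/2
…
k=3  a_k=32  p_k/q_k = 2657/162
k=4  a_k=2  p_k/q_k = 5396/329
k=5  a_k=2  p_k/q_k = 13449/820
→ (13449, 820).  Check: 13449²=180875601, 269·820²=180875600, difference 1.
k=2:  x_2 = 13449·13449+269·820·820 = 361751201,  y_2 = 13449·820+820·13449 = 22056360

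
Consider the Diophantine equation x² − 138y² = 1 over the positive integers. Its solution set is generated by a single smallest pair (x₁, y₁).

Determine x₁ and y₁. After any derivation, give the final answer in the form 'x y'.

47 4

d=138: √d = [11; 1,2,1,22] (ℓ=4, even), read p_3/q_3
step 0: (11, 1)  from 11·(1,0) + (0,1)
step 1: (12, 1)  from 1·(11,1) + (1,0)
step 2: (35, 3)  from 2·(12,1) + (11,1)
step 3: (47, 4)  from 1·(35,3) + (12,1)
(x₁, y₁) = (47, 4);  47² − 138·4² = 1 ✓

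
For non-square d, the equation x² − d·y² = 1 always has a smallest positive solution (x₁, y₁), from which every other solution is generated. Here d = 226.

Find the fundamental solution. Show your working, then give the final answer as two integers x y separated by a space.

451 30

[15; 30] for √226; ℓ=1 ⇒ convergent index 1
i=0: a=15 ⇒ p=15, q=1
i=1: a=30 ⇒ p=451, q=30
→ (451, 30).  Check: 451²=203401, 226·30²=203400, difference 1.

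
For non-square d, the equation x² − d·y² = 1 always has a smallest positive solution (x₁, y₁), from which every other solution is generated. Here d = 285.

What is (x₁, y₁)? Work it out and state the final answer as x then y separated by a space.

d=285: √d = [16; 1,7,2,7,1,32] (ℓ=6, even), read p_5/q_5
k=0  a_k=16  p_k/q_k = 16/1
k=1  a_k=1  p_k/q_k = 17/1
…
k=3  a_k=2  p_k/q_k = 287/17
k=4  a_k=7  p_k/q_k = 2144/127
k=5  a_k=1  p_k/q_k = 2431/144
fundamental: x₁=2431, y₁=144  (since 5909761 − 285·20736 = 1)

2431 144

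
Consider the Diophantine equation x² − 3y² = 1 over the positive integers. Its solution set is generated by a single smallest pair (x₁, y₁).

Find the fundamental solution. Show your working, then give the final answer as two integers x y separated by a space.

√3 = [1; 1,2, …], period ℓ=2 (even) → k=1
step 0: (1, 1)  from 1·(1,0) + (0,1)
step 1: (2, 1)  from 1·(1,1) + (1,0)
(x₁, y₁) = (2, 1);  2² − 3·1² = 1 ✓

2 1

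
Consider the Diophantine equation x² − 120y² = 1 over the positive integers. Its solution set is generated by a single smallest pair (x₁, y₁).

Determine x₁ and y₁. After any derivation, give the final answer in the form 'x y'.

√120 → a₀=10, period (1,20); ℓ=2 even so k=1
i=0: a=10 ⇒ p=10, q=1
i=1: a=1 ⇒ p=11, q=1
(x₁, y₁) = (11, 1);  11² − 120·1² = 1 ✓

11 1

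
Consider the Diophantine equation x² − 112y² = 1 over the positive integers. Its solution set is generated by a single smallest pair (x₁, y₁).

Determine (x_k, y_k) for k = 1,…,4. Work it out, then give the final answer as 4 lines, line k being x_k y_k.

√112 → a₀=10, period (1,1,2,1,1,20); ℓ=6 even so k=5
a_0=10:  p_0=10·1+0=10,  q_0=10·0+1=1
…
a_3=2:  p_3=2·21+11=53,  q_3=2·2+1=5
a_4=1:  p_4=1·53+21=74,  q_4=1·5+2=7
a_5=1:  p_5=1·74+53=127,  q_5=1·7+5=12
(x₁, y₁) = (127, 12);  127² − 112·12² = 1 ✓
(127+12√112)^2 = 32257 + 3048√112
(127+12√112)^3 = 8193151 + 774180√112
(127+12√112)^4 = 2081028097 + 196638672√112

127 12
32257 3048
8193151 774180
2081028097 196638672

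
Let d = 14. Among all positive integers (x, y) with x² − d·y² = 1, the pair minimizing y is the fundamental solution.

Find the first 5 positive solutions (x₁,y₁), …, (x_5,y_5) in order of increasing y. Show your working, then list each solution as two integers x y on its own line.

15 4
449 120
13455 3596
403201 107760
12082575 3229204

d=14: √d = [3; 1,2,1,6] (ℓ=4, even), read p_3/q_3
k=0  a_k=3  p_k/q_k = 3/1
k=1  a_k=1  p_k/q_k = 4/1
k=2  a_k=2  p_k/q_k = 11/3
k=3  a_k=1  p_k/q_k = 15/4
fundamental: x₁=15, y₁=4  (since 225 − 14·16 = 1)
(x_2, y_2) = (15·15 + 14·4·4, 15·4 + 4·15) = (449, 120)
(x_3, y_3) = (15·449 + 14·4·120, 15·120 + 4·449) = (13455, 3596)
(x_4, y_4) = (15·13455 + 14·4·3596, 15·3596 + 4·13455) = (403201, 107760)
(x_5, y_5) = (15·403201 + 14·4·107760, 15·107760 + 4·403201) = (12082575, 3229204)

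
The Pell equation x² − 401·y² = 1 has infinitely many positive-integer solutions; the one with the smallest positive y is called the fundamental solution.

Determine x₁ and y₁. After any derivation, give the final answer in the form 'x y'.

801 40

[20; 40] for √401; ℓ=1 ⇒ convergent index 1
step 0: (20, 1)  from 20·(1,0) + (0,1)
step 1: (801, 40)  from 40·(20,1) + (1,0)
→ (801, 40).  Check: 801²=641601, 401·40²=641600, difference 1.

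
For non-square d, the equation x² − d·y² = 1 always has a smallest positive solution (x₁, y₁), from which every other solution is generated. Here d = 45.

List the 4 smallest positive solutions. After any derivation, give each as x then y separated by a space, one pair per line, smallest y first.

[6; 1,2,2,2,1,12] for √45; ℓ=6 ⇒ convergent index 5
step 0: (6, 1)  from 6·(1,0) + (0,1)
step 1: (7, 1)  from 1·(6,1) + (1,0)
step 2: (20, 3)  from 2·(7,1) + (6,1)
step 3: (47, 7)  from 2·(20,3) + (7,1)
step 4: (114, 17)  from 2·(47,7) + (20,3)
step 5: (161, 24)  from 1·(114,17) + (47,7)
fundamental: x₁=161, y₁=24  (since 25921 − 45·576 = 1)
k=2:  x_2 = 161·161+45·24·24 = 51841,  y_2 = 161·24+24·161 = 7728
k=3:  x_3 = 161·51841+45·24·7728 = 16692641,  y_3 = 161·7728+24·51841 = 2488392
k=4:  x_4 = 161·16692641+45·24·2488392 = 5374978561,  y_4 = 161·2488392+24·16692641 = 801254496

161 24
51841 7728
16692641 2488392
5374978561 801254496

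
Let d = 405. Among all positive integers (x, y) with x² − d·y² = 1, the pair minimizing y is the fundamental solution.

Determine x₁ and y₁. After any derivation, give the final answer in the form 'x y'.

161 8

d=405: √d = [20; 8,40] (ℓ=2, even), read p_1/q_1
a_0=20:  p_0=20·1+0=20,  q_0=20·0+1=1
a_1=8:  p_1=8·20+1=161,  q_1=8·1+0=8
fundamental: x₁=161, y₁=8  (since 25921 − 405·64 = 1)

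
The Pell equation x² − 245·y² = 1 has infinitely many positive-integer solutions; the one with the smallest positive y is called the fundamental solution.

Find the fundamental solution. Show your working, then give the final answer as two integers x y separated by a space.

√245 → a₀=15, period (1,1,1,7,6,7,1,1,1,30); ℓ=10 even so k=9
i=0: a=15 ⇒ p=15, q=1
…
i=3: a=1 ⇒ p=47, q=3
…
i=5: a=6 ⇒ p=2207, q=141
i=6: a=7 ⇒ p=15809, q=1010
i=7: a=1 ⇒ p=18016, q=1151
i=8: a=1 ⇒ p=33825, q=2161
i=9: a=1 ⇒ p=51841, q=3312
fundamental: x₁=51841, y₁=3312  (since 2687489281 − 245·10969344 = 1)

51841 3312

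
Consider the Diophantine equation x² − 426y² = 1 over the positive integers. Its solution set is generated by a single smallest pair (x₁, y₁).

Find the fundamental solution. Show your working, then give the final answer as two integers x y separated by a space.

88751 4300

d=426: √d = [20; 1,1,1,3,2,6,2,3,1,1,1,40] (ℓ=12, even), read p_11/q_11
step 0: (20, 1)  from 20·(1,0) + (0,1)
step 1: (21, 1)  from 1·(20,1) + (1,0)
step 2: (41, 2)  from 1·(21,1) + (20,1)
step 3: (62, 3)  from 1·(41,2) + (21,1)
step 4: (227, 11)  from 3·(62,3) + (41,2)
step 5: (516, 25)  from 2·(227,11) + (62,3)
step 6: (3323, 161)  from 6·(516,25) + (227,11)
step 7: (7162, 347)  from 2·(3323,161) + (516,25)
…
step 9: (31971, 1549)  from 1·(24809,1202) + (7162,347)
step 10: (56780, 2751)  from 1·(31971,1549) + (24809,1202)
step 11: (88751, 4300)  from 1·(56780,2751) + (31971,1549)
fundamental: x₁=88751, y₁=4300  (since 7876740001 − 426·18490000 = 1)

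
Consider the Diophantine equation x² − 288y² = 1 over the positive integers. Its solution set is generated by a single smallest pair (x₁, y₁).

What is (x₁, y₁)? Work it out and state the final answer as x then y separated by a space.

[16; 1,32] for √288; ℓ=2 ⇒ convergent index 1
k=0  a_k=16  p_k/q_k = 16/1
k=1  a_k=1  p_k/q_k = 17/1
(x₁, y₁) = (17, 1);  17² − 288·1² = 1 ✓

17 1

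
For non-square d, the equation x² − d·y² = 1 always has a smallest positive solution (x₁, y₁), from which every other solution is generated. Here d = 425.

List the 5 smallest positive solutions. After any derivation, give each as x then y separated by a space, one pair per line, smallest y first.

d=425: √d = [20; 1,1,1,1,1,1,40] (ℓ=7, odd), read p_13/q_13
k=0  a_k=20  p_k/q_k = 20/1
k=1  a_k=1  p_k/q_k = 21/1
k=2  a_k=1  p_k/q_k = 41/2
k=3  a_k=1  p_k/q_k = 62/3
…
k=6  a_k=1  p_k/q_k = 268/13
k=7  a_k=40  p_k/q_k = 10885/528
k=8  a_k=1  p_k/q_k = 11153/541
k=9  a_k=1  p_k/q_k = 22038/1069
k=10  a_k=1  p_k/q_k = 33191/1610
k=11  a_k=1  p_k/q_k = 55229/2679
k=12  a_k=1  p_k/q_k = 88420/4289
k=13  a_k=1  p_k/q_k = 143649/6968
→ (143649, 6968).  Check: 143649²=20635035201, 425·6968²=20635035200, difference 1.
(x_2, y_2) = (143649·143649 + 425·6968·6968, 143649·6968 + 6968·143649) = (41270070401, 2001892464)
(x_3, y_3) = (143649·41270070401 + 425·6968·2001892464, 143649·2001892464 + 6968·41270070401) = (11856808685922849, 575139701115304)
(x_4, y_4) = (143649·11856808685922849 + 425·6968·575139701115304, 143649·575139701115304 + 6968·11856808685922849) = (3406437421806992601601, 165236485849022716128)
(x_5, y_5) = (143649·3406437421806992601601 + 425·6968·165236485849022716128, 143649·165236485849022716128 + 6968·3406437421806992601601) = (978662658398448551768841249, 47472111910877388597026840)

143649 6968
41270070401 2001892464
11856808685922849 575139701115304
3406437421806992601601 165236485849022716128
978662658398448551768841249 47472111910877388597026840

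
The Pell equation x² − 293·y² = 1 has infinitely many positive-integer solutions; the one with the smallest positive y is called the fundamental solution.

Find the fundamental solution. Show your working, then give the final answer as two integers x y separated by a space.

12320649 719780

[17; 8,1,1,8,34] for √293; ℓ=5 ⇒ convergent index 9
i=0: a=17 ⇒ p=17, q=1
i=1: a=8 ⇒ p=137, q=8
i=2: a=1 ⇒ p=154, q=9
i=3: a=1 ⇒ p=291, q=17
i=4: a=8 ⇒ p=2482, q=145
i=5: a=34 ⇒ p=84679, q=4947
…
i=7: a=1 ⇒ p=764593, q=44668
i=8: a=1 ⇒ p=1444507, q=84389
i=9: a=8 ⇒ p=12320649, q=719780
fundamental: x₁=12320649, y₁=719780  (since 151798391781201 − 293·518083248400 = 1)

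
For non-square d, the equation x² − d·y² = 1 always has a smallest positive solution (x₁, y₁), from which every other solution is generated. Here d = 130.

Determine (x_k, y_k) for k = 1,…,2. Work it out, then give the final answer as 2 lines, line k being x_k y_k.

6499 570
84474001 7408860

[11; 2,2,22] for √130; ℓ=3 ⇒ convergent index 5
a_0=11:  p_0=11·1+0=11,  q_0=11·0+1=1
…
a_2=2:  p_2=2·23+11=57,  q_2=2·2+1=5
a_3=22:  p_3=22·57+23=1277,  q_3=22·5+2=112
a_4=2:  p_4=2·1277+57=2611,  q_4=2·112+5=229
a_5=2:  p_5=2·2611+1277=6499,  q_5=2·229+112=570
→ (6499, 570).  Check: 6499²=42237001, 130·570²=42237000, difference 1.
(6499+570√130)^2 = 84474001 + 7408860√130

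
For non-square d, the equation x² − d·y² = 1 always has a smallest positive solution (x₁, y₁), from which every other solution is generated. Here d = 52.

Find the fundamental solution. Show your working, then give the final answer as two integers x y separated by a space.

[7; 4,1,2,1,4,14] for √52; ℓ=6 ⇒ convergent index 5
i=0: a=7 ⇒ p=7, q=1
…
i=2: a=1 ⇒ p=36, q=5
…
i=4: a=1 ⇒ p=137, q=19
i=5: a=4 ⇒ p=649, q=90
→ (649, 90).  Check: 649²=421201, 52·90²=421200, difference 1.

649 90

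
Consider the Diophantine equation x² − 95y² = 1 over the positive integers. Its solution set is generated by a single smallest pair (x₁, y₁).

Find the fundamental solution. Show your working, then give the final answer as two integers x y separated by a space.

d=95: √d = [9; 1,2,1,18] (ℓ=4, even), read p_3/q_3
i=0: a=9 ⇒ p=9, q=1
i=1: a=1 ⇒ p=10, q=1
i=2: a=2 ⇒ p=29, q=3
i=3: a=1 ⇒ p=39, q=4
fundamental: x₁=39, y₁=4  (since 1521 − 95·16 = 1)

39 4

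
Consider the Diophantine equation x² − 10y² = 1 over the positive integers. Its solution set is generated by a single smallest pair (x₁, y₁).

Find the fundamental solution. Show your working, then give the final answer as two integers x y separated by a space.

[3; 6] for √10; ℓ=1 ⇒ convergent index 1
a_0=3:  p_0=3·1+0=3,  q_0=3·0+1=1
a_1=6:  p_1=6·3+1=19,  q_1=6·1+0=6
→ (19, 6).  Check: 19²=361, 10·6²=360, difference 1.

19 6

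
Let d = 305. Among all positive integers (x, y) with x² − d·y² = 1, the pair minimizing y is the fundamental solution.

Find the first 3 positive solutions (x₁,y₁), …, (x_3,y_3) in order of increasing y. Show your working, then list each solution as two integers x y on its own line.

√305 → a₀=17, period (2,6,2,34); ℓ=4 even so k=3
i=0: a=17 ⇒ p=17, q=1
…
i=2: a=6 ⇒ p=227, q=13
i=3: a=2 ⇒ p=489, q=28
→ (489, 28).  Check: 489²=239121, 305·28²=239120, difference 1.
n=2: (489,28)∘(489,28) = (489·489+305·28·28, 489·28+28·489) = (478241,27384)
n=3: (478241,27384)∘(489,28) = (489·478241+305·28·27384, 489·27384+28·478241) = (467719209,26781524)

489 28
478241 27384
467719209 26781524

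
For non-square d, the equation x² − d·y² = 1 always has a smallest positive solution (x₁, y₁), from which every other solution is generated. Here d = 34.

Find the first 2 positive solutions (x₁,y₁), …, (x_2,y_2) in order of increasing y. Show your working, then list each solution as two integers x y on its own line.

√34 → a₀=5, period (1,4,1,10); ℓ=4 even so k=3
a_0=5:  p_0=5·1+0=5,  q_0=5·0+1=1
a_1=1:  p_1=1·5+1=6,  q_1=1·1+0=1
a_2=4:  p_2=4·6+5=29,  q_2=4·1+1=5
a_3=1:  p_3=1·29+6=35,  q_3=1·5+1=6
(x₁, y₁) = (35, 6);  35² − 34·6² = 1 ✓
(x_2, y_2) = (35·35 + 34·6·6, 35·6 + 6·35) = (2449, 420)

35 6
2449 420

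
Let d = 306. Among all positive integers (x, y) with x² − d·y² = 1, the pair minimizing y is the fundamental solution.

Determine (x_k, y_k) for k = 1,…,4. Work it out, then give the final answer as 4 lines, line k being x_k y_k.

d=306: √d = [17; 2,34] (ℓ=2, even), read p_1/q_1
step 0: (17, 1)  from 17·(1,0) + (0,1)
step 1: (35, 2)  from 2·(17,1) + (1,0)
fundamental: x₁=35, y₁=2  (since 1225 − 306·4 = 1)
(35+2√306)^2 = 2449 + 140√306
(35+2√306)^3 = 171395 + 9798√306
(35+2√306)^4 = 11995201 + 685720√306

35 2
2449 140
171395 9798
11995201 685720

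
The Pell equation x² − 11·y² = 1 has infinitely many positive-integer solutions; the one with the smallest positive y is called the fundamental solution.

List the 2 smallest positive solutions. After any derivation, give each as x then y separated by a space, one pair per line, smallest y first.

d=11: √d = [3; 3,6] (ℓ=2, even), read p_1/q_1
k=0  a_k=3  p_k/q_k = 3/1
k=1  a_k=3  p_k/q_k = 10/3
(x₁, y₁) = (10, 3);  10² − 11·3² = 1 ✓
(10+3√11)^2 = 199 + 60√11

10 3
199 60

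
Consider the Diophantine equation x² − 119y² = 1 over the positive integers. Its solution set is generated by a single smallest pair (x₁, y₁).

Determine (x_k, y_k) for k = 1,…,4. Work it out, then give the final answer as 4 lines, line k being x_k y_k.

√119 → a₀=10, period (1,9,1,20); ℓ=4 even so k=3
step 0: (10, 1)  from 10·(1,0) + (0,1)
…
step 2: (109, 10)  from 9·(11,1) + (10,1)
step 3: (120, 11)  from 1·(109,10) + (11,1)
(x₁, y₁) = (120, 11);  120² − 119·11² = 1 ✓
(120+11√119)^2 = 28799 + 2640√119
(120+11√119)^3 = 6911640 + 633589√119
(120+11√119)^4 = 1658764801 + 152058720√119

120 11
28799 2640
6911640 633589
1658764801 152058720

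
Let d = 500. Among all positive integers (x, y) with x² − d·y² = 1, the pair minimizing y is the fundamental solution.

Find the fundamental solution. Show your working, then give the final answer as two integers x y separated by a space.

930249 41602

[22; 2,1,3,2,1,…,1,2,44] for √500; ℓ=14 ⇒ convergent index 13
step 0: (22, 1)  from 22·(1,0) + (0,1)
step 1: (45, 2)  from 2·(22,1) + (1,0)
step 2: (67, 3)  from 1·(45,2) + (22,1)
step 3: (246, 11)  from 3·(67,3) + (45,2)
…
step 8: (15809, 707)  from 1·(14445,646) + (1364,61)
…
step 10: (76317, 3413)  from 2·(30254,1353) + (15809,707)
…
step 12: (335522, 15005)  from 1·(259205,11592) + (76317,3413)
step 13: (930249, 41602)  from 2·(335522,15005) + (259205,11592)
fundamental: x₁=930249, y₁=41602  (since 865363202001 − 500·1730726404 = 1)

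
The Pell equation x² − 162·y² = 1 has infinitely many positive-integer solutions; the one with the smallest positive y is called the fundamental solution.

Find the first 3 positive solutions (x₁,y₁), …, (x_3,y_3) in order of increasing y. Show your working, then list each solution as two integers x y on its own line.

19601 1540
768398401 60371080
30122754096401 2366667076620

[12; 1,2,1,2,12,2,1,2,1,24] for √162; ℓ=10 ⇒ convergent index 9
step 0: (12, 1)  from 12·(1,0) + (0,1)
…
step 6: (3602, 283)  from 2·(1731,136) + (140,11)
…
step 8: (14268, 1121)  from 2·(5333,419) + (3602,283)
step 9: (19601, 1540)  from 1·(14268,1121) + (5333,419)
→ (19601, 1540).  Check: 19601²=384199201, 162·1540²=384199200, difference 1.
k=2:  x_2 = 19601·19601+162·1540·1540 = 768398401,  y_2 = 19601·1540+1540·19601 = 60371080
k=3:  x_3 = 19601·768398401+162·1540·60371080 = 30122754096401,  y_3 = 19601·60371080+1540·768398401 = 2366667076620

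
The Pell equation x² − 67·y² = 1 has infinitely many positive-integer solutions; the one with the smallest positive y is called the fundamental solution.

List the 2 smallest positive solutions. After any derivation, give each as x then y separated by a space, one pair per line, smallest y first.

48842 5967
4771081927 582880428

√67 → a₀=8, period (5,2,1,1,7,1,1,2,5,16); ℓ=10 even so k=9
k=0  a_k=8  p_k/q_k = 8/1
…
k=2  a_k=2  p_k/q_k = 90/11
…
k=5  a_k=7  p_k/q_k = 1678/205
k=6  a_k=1  p_k/q_k = 1899/232
…
k=8  a_k=2  p_k/q_k = 9053/1106
k=9  a_k=5  p_k/q_k = 48842/5967
fundamental: x₁=48842, y₁=5967  (since 2385540964 − 67·35605089 = 1)
(x_2, y_2) = (48842·48842 + 67·5967·5967, 48842·5967 + 5967·48842) = (4771081927, 582880428)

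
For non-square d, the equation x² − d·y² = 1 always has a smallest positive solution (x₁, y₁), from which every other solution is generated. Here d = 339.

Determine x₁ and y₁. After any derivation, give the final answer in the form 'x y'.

d=339: √d = [18; 2,2,2,1,17,1,2,2,2,36] (ℓ=10, even), read p_9/q_9
k=0  a_k=18  p_k/q_k = 18/1
k=1  a_k=2  p_k/q_k = 37/2
k=2  a_k=2  p_k/q_k = 92/5
k=3  a_k=2  p_k/q_k = 221/12
…
k=7  a_k=2  p_k/q_k = 17252/937
k=8  a_k=2  p_k/q_k = 40359/2192
k=9  a_k=2  p_k/q_k = 97970/5321
(x₁, y₁) = (97970, 5321);  97970² − 339·5321² = 1 ✓

97970 5321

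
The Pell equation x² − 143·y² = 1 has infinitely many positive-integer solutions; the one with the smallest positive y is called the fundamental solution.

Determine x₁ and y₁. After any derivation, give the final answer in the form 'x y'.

12 1

√143 = [11; 1,22, …], period ℓ=2 (even) → k=1
i=0: a=11 ⇒ p=11, q=1
i=1: a=1 ⇒ p=12, q=1
→ (12, 1).  Check: 12²=144, 143·1²=143, difference 1.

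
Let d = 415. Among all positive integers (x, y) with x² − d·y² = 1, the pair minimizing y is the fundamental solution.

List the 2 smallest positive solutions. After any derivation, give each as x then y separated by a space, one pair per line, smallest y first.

18412804 903849
678062702284831 33284788965192

√415 → a₀=20, period (2,1,2,4,6,…,1,2,40); ℓ=16 even so k=15
k=0  a_k=20  p_k/q_k = 20/1
k=1  a_k=2  p_k/q_k = 41/2
…
k=4  a_k=4  p_k/q_k = 713/35
k=5  a_k=6  p_k/q_k = 4441/218
k=6  a_k=1  p_k/q_k = 5154/253
k=7  a_k=1  p_k/q_k = 9595/471
k=8  a_k=3  p_k/q_k = 33939/1666
k=9  a_k=1  p_k/q_k = 43534/2137
k=10  a_k=1  p_k/q_k = 77473/3803
…
k=12  a_k=4  p_k/q_k = 2110961/103623
k=13  a_k=2  p_k/q_k = 4730294/232201
k=14  a_k=1  p_k/q_k = 6841255/335824
k=15  a_k=2  p_k/q_k = 18412804/903849
fundamental: x₁=18412804, y₁=903849  (since 339031351142416 − 415·816943014801 = 1)
k=2:  x_2 = 18412804·18412804+415·903849·903849 = 678062702284831,  y_2 = 18412804·903849+903849·18412804 = 33284788965192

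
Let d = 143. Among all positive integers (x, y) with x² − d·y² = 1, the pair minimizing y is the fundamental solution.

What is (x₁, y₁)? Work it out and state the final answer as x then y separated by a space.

[11; 1,22] for √143; ℓ=2 ⇒ convergent index 1
step 0: (11, 1)  from 11·(1,0) + (0,1)
step 1: (12, 1)  from 1·(11,1) + (1,0)
fundamental: x₁=12, y₁=1  (since 144 − 143·1 = 1)

12 1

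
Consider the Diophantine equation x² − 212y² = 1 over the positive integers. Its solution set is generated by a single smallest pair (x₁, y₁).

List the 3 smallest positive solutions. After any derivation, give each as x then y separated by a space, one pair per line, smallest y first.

66249 4550
8777860001 602865900
1163048894346249 79878526013650

d=212: √d = [14; 1,1,3,1,1,…,1,1,28] (ℓ=14, even), read p_13/q_13
a_0=14:  p_0=14·1+0=14,  q_0=14·0+1=1
a_1=1:  p_1=1·14+1=15,  q_1=1·1+0=1
…
a_4=1:  p_4=1·102+29=131,  q_4=1·7+2=9
…
a_7=6:  p_7=6·364+233=2417,  q_7=6·25+16=166
…
a_9=1:  p_9=1·2781+2417=5198,  q_9=1·191+166=357
a_10=1:  p_10=1·5198+2781=7979,  q_10=1·357+191=548
…
a_12=1:  p_12=1·29135+7979=37114,  q_12=1·2001+548=2549
a_13=1:  p_13=1·37114+29135=66249,  q_13=1·2549+2001=4550
→ (66249, 4550).  Check: 66249²=4388930001, 212·4550²=4388930000, difference 1.
k=2:  x_2 = 66249·66249+212·4550·4550 = 8777860001,  y_2 = 66249·4550+4550·66249 = 602865900
k=3:  x_3 = 66249·8777860001+212·4550·602865900 = 1163048894346249,  y_3 = 66249·602865900+4550·8777860001 = 79878526013650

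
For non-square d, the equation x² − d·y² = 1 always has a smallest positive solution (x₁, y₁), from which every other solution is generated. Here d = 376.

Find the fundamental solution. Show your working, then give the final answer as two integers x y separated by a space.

2143295 110532

√376 → a₀=19, period (2,1,1,3,1,…,1,2,38); ℓ=16 even so k=15
k=0  a_k=19  p_k/q_k = 19/1
k=1  a_k=2  p_k/q_k = 39/2
…
k=7  a_k=2  p_k/q_k = 2928/151
…
k=10  a_k=2  p_k/q_k = 70621/3642
k=11  a_k=1  p_k/q_k = 99455/5129
…
k=14  a_k=1  p_k/q_k = 837427/43187
k=15  a_k=2  p_k/q_k = 2143295/110532
(x₁, y₁) = (2143295, 110532);  2143295² − 376·110532² = 1 ✓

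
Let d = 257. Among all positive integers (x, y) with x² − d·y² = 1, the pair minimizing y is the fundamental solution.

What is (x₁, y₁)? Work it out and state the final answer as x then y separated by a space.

[16; 32] for √257; ℓ=1 ⇒ convergent index 1
step 0: (16, 1)  from 16·(1,0) + (0,1)
step 1: (513, 32)  from 32·(16,1) + (1,0)
→ (513, 32).  Check: 513²=263169, 257·32²=263168, difference 1.

513 32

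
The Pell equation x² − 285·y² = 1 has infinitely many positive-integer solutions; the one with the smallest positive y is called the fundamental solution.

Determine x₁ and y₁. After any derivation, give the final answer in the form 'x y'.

√285 → a₀=16, period (1,7,2,7,1,32); ℓ=6 even so k=5
step 0: (16, 1)  from 16·(1,0) + (0,1)
…
step 3: (287, 17)  from 2·(135,8) + (17,1)
step 4: (2144, 127)  from 7·(287,17) + (135,8)
step 5: (2431, 144)  from 1·(2144,127) + (287,17)
→ (2431, 144).  Check: 2431²=5909761, 285·144²=5909760, difference 1.

2431 144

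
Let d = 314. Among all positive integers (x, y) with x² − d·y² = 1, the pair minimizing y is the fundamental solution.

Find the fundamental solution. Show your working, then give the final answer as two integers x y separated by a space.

d=314: √d = [17; 1,2,1,1,2,1,34] (ℓ=7, odd), read p_13/q_13
i=0: a=17 ⇒ p=17, q=1
…
i=2: a=2 ⇒ p=53, q=3
…
i=4: a=1 ⇒ p=124, q=7
i=5: a=2 ⇒ p=319, q=18
i=6: a=1 ⇒ p=443, q=25
i=7: a=34 ⇒ p=15381, q=868
i=8: a=1 ⇒ p=15824, q=893
i=9: a=2 ⇒ p=47029, q=2654
i=10: a=1 ⇒ p=62853, q=3547
i=11: a=1 ⇒ p=109882, q=6201
i=12: a=2 ⇒ p=282617, q=15949
i=13: a=1 ⇒ p=392499, q=22150
fundamental: x₁=392499, y₁=22150  (since 154055465001 − 314·490622500 = 1)

392499 22150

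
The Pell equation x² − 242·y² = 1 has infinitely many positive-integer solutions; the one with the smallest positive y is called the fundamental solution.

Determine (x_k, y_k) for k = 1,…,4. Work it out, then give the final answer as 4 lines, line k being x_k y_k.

19601 1260
768398401 49394520
30122754096401 1936363971780
1180872205318713601 75909340372325040

[15; 1,1,3,1,14,1,3,1,1,30] for √242; ℓ=10 ⇒ convergent index 9
step 0: (15, 1)  from 15·(1,0) + (0,1)
step 1: (16, 1)  from 1·(15,1) + (1,0)
step 2: (31, 2)  from 1·(16,1) + (15,1)
step 3: (109, 7)  from 3·(31,2) + (16,1)
…
step 5: (2069, 133)  from 14·(140,9) + (109,7)
step 6: (2209, 142)  from 1·(2069,133) + (140,9)
step 7: (8696, 559)  from 3·(2209,142) + (2069,133)
step 8: (10905, 701)  from 1·(8696,559) + (2209,142)
step 9: (19601, 1260)  from 1·(10905,701) + (8696,559)
→ (19601, 1260).  Check: 19601²=384199201, 242·1260²=384199200, difference 1.
k=2:  x_2 = 19601·19601+242·1260·1260 = 768398401,  y_2 = 19601·1260+1260·19601 = 49394520
k=3:  x_3 = 19601·768398401+242·1260·49394520 = 30122754096401,  y_3 = 19601·49394520+1260·768398401 = 1936363971780
k=4:  x_4 = 19601·30122754096401+242·1260·1936363971780 = 1180872205318713601,  y_4 = 19601·1936363971780+1260·30122754096401 = 75909340372325040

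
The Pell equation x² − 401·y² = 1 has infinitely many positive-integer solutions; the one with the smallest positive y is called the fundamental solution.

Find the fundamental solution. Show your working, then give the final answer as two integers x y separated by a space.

801 40

√401 → a₀=20, period (40); ℓ=1 odd so k=1
a_0=20:  p_0=20·1+0=20,  q_0=20·0+1=1
a_1=40:  p_1=40·20+1=801,  q_1=40·1+0=40
(x₁, y₁) = (801, 40);  801² − 401·40² = 1 ✓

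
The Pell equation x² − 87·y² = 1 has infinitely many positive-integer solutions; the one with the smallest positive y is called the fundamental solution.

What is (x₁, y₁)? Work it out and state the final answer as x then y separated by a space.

28 3

[9; 3,18] for √87; ℓ=2 ⇒ convergent index 1
step 0: (9, 1)  from 9·(1,0) + (0,1)
step 1: (28, 3)  from 3·(9,1) + (1,0)
→ (28, 3).  Check: 28²=784, 87·3²=783, difference 1.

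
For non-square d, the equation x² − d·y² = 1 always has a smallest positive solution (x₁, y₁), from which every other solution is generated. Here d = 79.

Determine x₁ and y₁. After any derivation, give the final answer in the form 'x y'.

80 9

[8; 1,7,1,16] for √79; ℓ=4 ⇒ convergent index 3
k=0  a_k=8  p_k/q_k = 8/1
…
k=2  a_k=7  p_k/q_k = 71/8
k=3  a_k=1  p_k/q_k = 80/9
(x₁, y₁) = (80, 9);  80² − 79·9² = 1 ✓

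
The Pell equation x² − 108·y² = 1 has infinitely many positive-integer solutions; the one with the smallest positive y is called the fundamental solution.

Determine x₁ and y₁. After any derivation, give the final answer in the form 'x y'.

√108 → a₀=10, period (2,1,1,4,1,1,2,20); ℓ=8 even so k=7
step 0: (10, 1)  from 10·(1,0) + (0,1)
step 1: (21, 2)  from 2·(10,1) + (1,0)
step 2: (31, 3)  from 1·(21,2) + (10,1)
…
step 4: (239, 23)  from 4·(52,5) + (31,3)
step 5: (291, 28)  from 1·(239,23) + (52,5)
step 6: (530, 51)  from 1·(291,28) + (239,23)
step 7: (1351, 130)  from 2·(530,51) + (291,28)
(x₁, y₁) = (1351, 130);  1351² − 108·130² = 1 ✓

1351 130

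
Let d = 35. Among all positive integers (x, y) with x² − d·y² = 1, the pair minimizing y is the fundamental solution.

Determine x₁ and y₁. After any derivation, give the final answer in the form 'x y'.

d=35: √d = [5; 1,10] (ℓ=2, even), read p_1/q_1
i=0: a=5 ⇒ p=5, q=1
i=1: a=1 ⇒ p=6, q=1
(x₁, y₁) = (6, 1);  6² − 35·1² = 1 ✓

6 1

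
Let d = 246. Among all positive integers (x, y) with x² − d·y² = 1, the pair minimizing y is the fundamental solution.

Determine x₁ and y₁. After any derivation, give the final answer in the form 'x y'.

88805 5662

√246 = [15; 1,2,5,1,14,1,5,2,1,30, …], period ℓ=10 (even) → k=9
step 0: (15, 1)  from 15·(1,0) + (0,1)
…
step 2: (47, 3)  from 2·(16,1) + (15,1)
step 3: (251, 16)  from 5·(47,3) + (16,1)
step 4: (298, 19)  from 1·(251,16) + (47,3)
step 5: (4423, 282)  from 14·(298,19) + (251,16)
…
step 7: (28028, 1787)  from 5·(4721,301) + (4423,282)
step 8: (60777, 3875)  from 2·(28028,1787) + (4721,301)
step 9: (88805, 5662)  from 1·(60777,3875) + (28028,1787)
(x₁, y₁) = (88805, 5662);  88805² − 246·5662² = 1 ✓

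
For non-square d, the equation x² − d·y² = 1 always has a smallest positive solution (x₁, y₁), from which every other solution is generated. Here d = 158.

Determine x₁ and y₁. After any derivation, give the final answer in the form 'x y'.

√158 → a₀=12, period (1,1,3,12,3,1,1,24); ℓ=8 even so k=7
i=0: a=12 ⇒ p=12, q=1
i=1: a=1 ⇒ p=13, q=1
i=2: a=1 ⇒ p=25, q=2
…
i=4: a=12 ⇒ p=1081, q=86
i=5: a=3 ⇒ p=3331, q=265
i=6: a=1 ⇒ p=4412, q=351
i=7: a=1 ⇒ p=7743, q=616
(x₁, y₁) = (7743, 616);  7743² − 158·616² = 1 ✓

7743 616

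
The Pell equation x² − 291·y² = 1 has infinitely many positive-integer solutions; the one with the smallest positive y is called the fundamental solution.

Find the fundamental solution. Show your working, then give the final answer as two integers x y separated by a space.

290 17

[17; 17,34] for √291; ℓ=2 ⇒ convergent index 1
a_0=17:  p_0=17·1+0=17,  q_0=17·0+1=1
a_1=17:  p_1=17·17+1=290,  q_1=17·1+0=17
fundamental: x₁=290, y₁=17  (since 84100 − 291·289 = 1)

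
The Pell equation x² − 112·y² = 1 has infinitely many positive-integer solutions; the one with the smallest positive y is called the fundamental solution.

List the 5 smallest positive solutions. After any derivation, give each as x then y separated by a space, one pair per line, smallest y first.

√112 = [10; 1,1,2,1,1,20, …], period ℓ=6 (even) → k=5
i=0: a=10 ⇒ p=10, q=1
i=1: a=1 ⇒ p=11, q=1
i=2: a=1 ⇒ p=21, q=2
…
i=4: a=1 ⇒ p=74, q=7
i=5: a=1 ⇒ p=127, q=12
→ (127, 12).  Check: 127²=16129, 112·12²=16128, difference 1.
(x_2, y_2) = (127·127 + 112·12·12, 127·12 + 12·127) = (32257, 3048)
(x_3, y_3) = (127·32257 + 112·12·3048, 127·3048 + 12·32257) = (8193151, 774180)
(x_4, y_4) = (127·8193151 + 112·12·774180, 127·774180 + 12·8193151) = (2081028097, 196638672)
(x_5, y_5) = (127·2081028097 + 112·12·196638672, 127·196638672 + 12·2081028097) = (528572943487, 49945448508)

127 12
32257 3048
8193151 774180
2081028097 196638672
528572943487 49945448508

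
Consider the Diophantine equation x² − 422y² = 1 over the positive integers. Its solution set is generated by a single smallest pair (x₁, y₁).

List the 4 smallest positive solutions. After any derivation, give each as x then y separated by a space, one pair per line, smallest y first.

√422 = [20; 1,1,5,2,1,…,1,1,40, …], period ℓ=14 (even) → k=13
step 0: (20, 1)  from 20·(1,0) + (0,1)
step 1: (21, 1)  from 1·(20,1) + (1,0)
…
step 3: (226, 11)  from 5·(41,2) + (21,1)
step 4: (493, 24)  from 2·(226,11) + (41,2)
step 5: (719, 35)  from 1·(493,24) + (226,11)
step 6: (2650, 129)  from 3·(719,35) + (493,24)
step 7: (53719, 2615)  from 20·(2650,129) + (719,35)
…
step 9: (217526, 10589)  from 1·(163807,7974) + (53719,2615)
…
step 12: (3810680, 185501)  from 1·(3211821,156349) + (598859,29152)
step 13: (7022501, 341850)  from 1·(3810680,185501) + (3211821,156349)
(x₁, y₁) = (7022501, 341850);  7022501² − 422·341850² = 1 ✓
(x_2, y_2) = (7022501·7022501 + 422·341850·341850, 7022501·341850 + 341850·7022501) = (98631040590001, 4801283933700)
(x_3, y_3) = (7022501·98631040590001 + 422·341850·4801283933700, 7022501·4801283933700 + 341850·98631040590001) = (1385273162348638202501, 67434042451384025550)
(x_4, y_4) = (7022501·1385273162348638202501 + 422·341850·67434042451384025550, 7022501·67434042451384025550 + 341850·1385273162348638202501) = (19456164335732849620362360001, 947111261097768740333867400)

7022501 341850
98631040590001 4801283933700
1385273162348638202501 67434042451384025550
19456164335732849620362360001 947111261097768740333867400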